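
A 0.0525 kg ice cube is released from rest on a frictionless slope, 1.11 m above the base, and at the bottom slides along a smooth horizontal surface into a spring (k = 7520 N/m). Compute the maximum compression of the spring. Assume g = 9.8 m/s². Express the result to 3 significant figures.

Energy conservation (no friction) from release to max compression: mgh = ½kx²
x = √(2mgh/k) = √(2 × 0.0525 × 9.8 × 1.11 / 7520) = 0.01232 m

x = 0.0123 m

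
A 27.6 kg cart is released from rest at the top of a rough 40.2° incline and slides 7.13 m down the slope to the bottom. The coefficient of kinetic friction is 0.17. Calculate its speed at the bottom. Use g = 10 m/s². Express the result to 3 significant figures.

Energy: mgh = ½mv² + W_f, with h = L sinθ and W_f = μ_k (mg cosθ) L
mgh = mgL sinθ = (27.6)(10)(7.13)sin40.2° = 1270.2 J
W_f = μ_k mg cosθ · L = (0.17)(27.6)(10)cos40.2°·7.13 = 255.5 J
½mv² = 1270.2 − 255.5 = 1014.7 J
v = √(2 × 1014.7/27.6) = 8.575 m/s

v = 8.57 m/s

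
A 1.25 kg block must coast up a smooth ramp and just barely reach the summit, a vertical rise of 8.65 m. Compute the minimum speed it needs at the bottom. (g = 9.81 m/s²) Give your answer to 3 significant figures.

v = 13.0 m/s

At the top it is momentarily at rest, so all KE converts to PE: ½mv² = mgh
v = √(2gh) = √(2 × 9.81 × 8.65) = 13.03 m/s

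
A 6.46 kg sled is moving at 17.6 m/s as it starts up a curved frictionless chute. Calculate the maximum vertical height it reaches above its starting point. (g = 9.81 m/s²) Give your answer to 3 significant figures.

h = 15.8 m

Setting KE at the bottom equal to PE gained: ½mv² = mgh
h = v²/(2g) = 17.6²/(2 × 9.81) = 15.79 m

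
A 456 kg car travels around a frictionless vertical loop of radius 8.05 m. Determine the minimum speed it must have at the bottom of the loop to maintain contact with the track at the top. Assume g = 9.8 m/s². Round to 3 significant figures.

v = 19.9 m/s

At the top: mg = mv_top²/r ⇒ v_top² = gr = 78.89 m²/s²
Energy from bottom to top (height 2r): ½mv_bot² = ½mv_top² + mg(2r)
v_bot² = gr + 4gr = 5gr = 394.5
v_bot = √(5gr) = 19.86 m/s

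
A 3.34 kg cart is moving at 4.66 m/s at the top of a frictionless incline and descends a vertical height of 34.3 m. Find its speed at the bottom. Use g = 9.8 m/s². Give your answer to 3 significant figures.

v = 26.3 m/s

Mechanical energy is conserved (no friction): ½mv₀² + mgh = ½mv²
v² = v₀² + 2gh = (4.66)² + 2(9.8)(34.3) = 694.00
v = √694.00 = 26.34 m/s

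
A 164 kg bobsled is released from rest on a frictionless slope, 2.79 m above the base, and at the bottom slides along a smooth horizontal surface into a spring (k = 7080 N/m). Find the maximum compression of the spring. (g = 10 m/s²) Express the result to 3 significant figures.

At max compression the bobsled is momentarily at rest: mgh = ½kx²
x = √(2mgh/k) = √(2 × 164 × 10 × 2.79 / 7080) = 1.137 m

x = 1.14 m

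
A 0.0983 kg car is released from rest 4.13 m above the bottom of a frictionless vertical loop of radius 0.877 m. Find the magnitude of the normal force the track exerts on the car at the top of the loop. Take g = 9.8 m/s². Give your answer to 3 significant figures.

N = 4.26 N

Energy from release to top (height 2r): mgh = ½mv_top² + mg(2r)
v_top² = 2g(h − 2r) = 2(9.8)(4.13 − 1.754) = 46.570 m²/s²
At the top, both N and weight point toward the centre: N + mg = mv_top²/r
N = m(v_top²/r − g) = 0.0983(46.570/0.877 − 9.8) = 4.256 N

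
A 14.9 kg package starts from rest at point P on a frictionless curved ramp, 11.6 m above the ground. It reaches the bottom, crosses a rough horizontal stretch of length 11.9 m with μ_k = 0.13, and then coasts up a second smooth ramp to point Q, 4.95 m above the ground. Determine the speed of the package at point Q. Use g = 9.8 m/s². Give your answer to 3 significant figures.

v = 10.0 m/s

Energy at P: mgh₁ = (14.9)(9.8)(11.6) = 1693.8 J
Friction loss: W_f = μ_k mg d = 225.9 J
At Q: ½mv² + mgh₂ = mgh₁ − W_f
½mv² = 1693.8 − 225.9 − 722.80 = 745.14 J
v = √(2 × 745.14/14.9) = 10.00 m/s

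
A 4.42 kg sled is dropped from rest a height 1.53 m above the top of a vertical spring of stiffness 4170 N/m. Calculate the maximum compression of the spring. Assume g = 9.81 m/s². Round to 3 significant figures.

Measuring PE from the top of the relaxed spring, at max compression the sled has dropped H + x with zero KE, so:
mg(H + x) = ½kx²
½(4170)x² − (4.42)(9.81)x − (4.42)(9.81)(1.53) = 0
2085x² − 43.36x − 66.34 = 0
x = [43.36 + √(1880 + 553285)]/(2 × 2085) = 0.1891 m

x = 0.189 m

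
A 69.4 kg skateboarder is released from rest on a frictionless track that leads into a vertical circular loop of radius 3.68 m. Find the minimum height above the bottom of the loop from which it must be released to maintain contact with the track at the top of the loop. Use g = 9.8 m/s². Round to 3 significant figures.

At the top, for minimum speed gravity alone supplies the centripetal force: mg = mv_top²/r ⇒ v_top² = gr = 36.06 m²/s²
Energy conservation from release height h to the top (height 2r): mgh = ½mv_top² + mg(2r)
h = v_top²/(2g) + 2r = r/2 + 2r = 5r/2 = 9.200 m

h = 9.20 m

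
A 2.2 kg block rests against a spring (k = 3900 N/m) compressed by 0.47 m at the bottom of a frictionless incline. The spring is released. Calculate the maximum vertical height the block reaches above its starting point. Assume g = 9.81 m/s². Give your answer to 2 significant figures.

At maximum height the block is at rest, so ½kx² = mgh
h = kx²/(2mg) = (3900)(0.47)²/(2 × 2.2 × 9.81) = 19.96 m

h = 20 m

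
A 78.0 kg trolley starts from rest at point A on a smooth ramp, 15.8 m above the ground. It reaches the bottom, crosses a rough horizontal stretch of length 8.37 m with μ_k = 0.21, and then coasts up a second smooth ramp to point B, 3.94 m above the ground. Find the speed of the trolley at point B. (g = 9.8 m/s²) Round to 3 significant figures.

v = 14.1 m/s

Energy at A: mgh₁ = (78.0)(9.8)(15.8) = 12078 J
Friction loss: W_f = μ_k mg d = 1344 J
At B: ½mv² + mgh₂ = mgh₁ − W_f
½mv² = 12078 − 1344 − 3011.7 = 7722.2 J
v = √(2 × 7722.2/78.0) = 14.07 m/s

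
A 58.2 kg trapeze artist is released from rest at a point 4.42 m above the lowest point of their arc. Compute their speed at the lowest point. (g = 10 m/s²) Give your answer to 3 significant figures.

v = 9.40 m/s

Energy conservation between the two points: mgh = ½mv²
v = √(2gh) = √(2 × 10 × 4.42) = √88.400 = 9.402 m/s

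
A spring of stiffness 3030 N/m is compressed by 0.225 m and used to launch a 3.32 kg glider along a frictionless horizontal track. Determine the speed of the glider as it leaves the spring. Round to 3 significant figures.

v = 6.80 m/s

Conservation of energy: ½kx² = ½mv²
v = x√(k/m) = 0.225 × √(3030/3.32) = 6.797 m/s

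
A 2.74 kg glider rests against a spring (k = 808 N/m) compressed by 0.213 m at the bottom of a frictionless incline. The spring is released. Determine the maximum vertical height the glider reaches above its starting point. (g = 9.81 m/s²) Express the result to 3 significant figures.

h = 0.682 m

All spring PE becomes gravitational PE at the highest point: ½kx² = mgh
h = kx²/(2mg) = (808)(0.213)²/(2 × 2.74 × 9.81) = 0.6819 m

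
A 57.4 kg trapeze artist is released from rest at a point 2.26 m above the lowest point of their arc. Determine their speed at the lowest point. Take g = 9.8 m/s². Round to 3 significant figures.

By conservation of mechanical energy, mgh = ½mv²
v = √(2gh) = √(2 × 9.8 × 2.26) = √44.296 = 6.656 m/s

v = 6.66 m/s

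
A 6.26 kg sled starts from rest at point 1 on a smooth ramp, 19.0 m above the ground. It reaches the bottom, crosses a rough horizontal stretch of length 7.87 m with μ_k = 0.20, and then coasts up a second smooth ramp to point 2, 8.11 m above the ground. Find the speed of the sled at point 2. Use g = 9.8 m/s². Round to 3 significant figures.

v = 13.5 m/s

Energy at 1: mgh₁ = (6.26)(9.8)(19.0) = 1165.6 J
Friction loss: W_f = μ_k mg d = 96.56 J
At 2: ½mv² + mgh₂ = mgh₁ − W_f
½mv² = 1165.6 − 96.56 − 497.53 = 571.52 J
v = √(2 × 571.52/6.26) = 13.51 m/s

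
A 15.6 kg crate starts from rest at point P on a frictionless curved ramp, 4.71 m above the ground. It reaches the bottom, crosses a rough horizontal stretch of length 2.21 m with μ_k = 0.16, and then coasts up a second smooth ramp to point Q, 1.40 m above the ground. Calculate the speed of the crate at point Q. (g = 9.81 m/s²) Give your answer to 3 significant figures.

v = 7.62 m/s

Energy at P: mgh₁ = (15.6)(9.81)(4.71) = 720.80 J
Friction loss: W_f = μ_k mg d = 54.11 J
At Q: ½mv² + mgh₂ = mgh₁ − W_f
½mv² = 720.80 − 54.11 − 214.25 = 452.44 J
v = √(2 × 452.44/15.6) = 7.616 m/s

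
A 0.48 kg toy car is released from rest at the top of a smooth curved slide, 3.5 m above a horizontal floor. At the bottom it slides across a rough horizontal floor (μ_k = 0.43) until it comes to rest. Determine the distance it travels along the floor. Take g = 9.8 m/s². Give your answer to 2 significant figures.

d = 8.1 m

Applying the work–energy principle:
At rest all PE has been dissipated by friction: mgh = μ_k m g d
d = h/μ_k = 3.5/0.43 = 8.140 m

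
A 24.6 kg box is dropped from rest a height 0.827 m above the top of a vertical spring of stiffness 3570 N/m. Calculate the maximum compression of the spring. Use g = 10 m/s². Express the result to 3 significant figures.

x = 0.413 m

Take the reference level at the top of the uncompressed spring. At max compression the box has fallen H + x and is momentarily at rest:
mg(H + x) = ½kx²
½(3570)x² − (24.6)(10)x − (24.6)(10)(0.827) = 0
1785x² − 246.0x − 203.4 = 0
x = [246.0 + √(60516 + 1.4526e+06)]/(2 × 1785) = 0.4135 m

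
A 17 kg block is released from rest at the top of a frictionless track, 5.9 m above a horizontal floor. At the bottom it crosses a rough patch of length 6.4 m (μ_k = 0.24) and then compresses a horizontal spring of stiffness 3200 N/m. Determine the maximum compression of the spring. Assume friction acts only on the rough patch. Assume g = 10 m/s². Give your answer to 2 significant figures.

Initial energy: E₁ = mgh = (17)(10)(5.9) = 1003.0 J
Friction removes W_f = μ_k mg d = (0.24)(17)(10)(6.4) = 261.1 J
Energy reaching the spring: E = 1003.0 − 261.1 = 741.88 J
At max compression ½kx² = E ⇒ x = √(2E/k) = √(2 × 741.88/3200) = 0.6809 m

x = 0.68 m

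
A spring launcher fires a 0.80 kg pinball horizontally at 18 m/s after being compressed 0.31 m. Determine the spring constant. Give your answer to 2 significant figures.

Spring PE at full compression equals KE at release: ½kx² = ½mv²
k = mv²/x² = (0.80)(18)²/(0.31)² = 2697 N/m

k = 2700 N/m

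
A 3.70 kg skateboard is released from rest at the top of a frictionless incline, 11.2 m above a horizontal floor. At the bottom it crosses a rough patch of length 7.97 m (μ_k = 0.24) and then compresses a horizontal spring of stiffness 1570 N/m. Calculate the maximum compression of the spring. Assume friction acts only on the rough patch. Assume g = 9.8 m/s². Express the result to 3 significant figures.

x = 0.655 m

Initial energy: E₁ = mgh = (3.70)(9.8)(11.2) = 406.11 J
Friction removes W_f = μ_k mg d = (0.24)(3.70)(9.8)(7.97) = 69.36 J
Energy reaching the spring: E = 406.11 − 69.36 = 336.75 J
At max compression ½kx² = E ⇒ x = √(2E/k) = √(2 × 336.75/1570) = 0.6550 m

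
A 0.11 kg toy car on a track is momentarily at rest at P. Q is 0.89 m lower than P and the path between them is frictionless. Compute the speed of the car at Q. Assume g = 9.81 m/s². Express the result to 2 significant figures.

Equating total energy at the two states: mgh = ½mv²
The mass cancels from both sides.
v = √(2gh) = √(2 × 9.81 × 0.89) = √17.462 = 4.179 m/s

v = 4.2 m/s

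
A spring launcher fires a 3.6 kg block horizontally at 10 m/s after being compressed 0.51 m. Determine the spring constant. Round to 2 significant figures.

k = 1400 N/m

Spring PE at full compression equals KE at release: ½kx² = ½mv²
k = mv²/x² = (3.6)(10)²/(0.51)² = 1384 N/m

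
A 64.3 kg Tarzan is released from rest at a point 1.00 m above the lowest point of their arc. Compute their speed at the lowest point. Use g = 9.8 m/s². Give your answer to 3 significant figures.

v = 4.43 m/s

Equating total energy at the two states: mgh = ½mv²
v = √(2gh) = √(2 × 9.8 × 1.00) = √19.600 = 4.427 m/s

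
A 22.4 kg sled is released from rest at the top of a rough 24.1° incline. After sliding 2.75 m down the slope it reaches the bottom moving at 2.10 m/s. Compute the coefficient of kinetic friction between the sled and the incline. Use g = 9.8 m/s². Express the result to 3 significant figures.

mgh = ½mv² + μ_k (mg cosθ) L, with h = L sinθ
mgL sinθ = 246.50 J; ½mv² = 49.392 J
W_f = 246.50 − 49.392 = 197.1 J
μ_k = W_f/(mg cosθ · L) = 197.1/(200.4 × 2.75) = 0.3577

μ_k = 0.358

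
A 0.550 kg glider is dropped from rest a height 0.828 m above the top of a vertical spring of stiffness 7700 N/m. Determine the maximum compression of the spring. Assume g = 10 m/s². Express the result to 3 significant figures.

Take the reference level at the top of the uncompressed spring. At max compression the glider has fallen H + x and is momentarily at rest:
mg(H + x) = ½kx²
½(7700)x² − (0.550)(10)x − (0.550)(10)(0.828) = 0
3850x² − 5.500x − 4.554 = 0
x = [5.500 + √(30.25 + 70132)]/(2 × 3850) = 0.03511 m

x = 0.0351 m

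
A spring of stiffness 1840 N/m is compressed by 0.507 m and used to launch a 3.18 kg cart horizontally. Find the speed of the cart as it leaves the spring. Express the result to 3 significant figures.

v = 12.2 m/s

Spring PE converts entirely to kinetic energy: ½kx² = ½mv²
v = x√(k/m) = 0.507 × √(1840/3.18) = 12.20 m/s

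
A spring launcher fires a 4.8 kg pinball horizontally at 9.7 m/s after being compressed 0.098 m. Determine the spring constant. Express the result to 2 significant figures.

Energy stored in the spring equals the launch KE: ½kx² = ½mv²
k = mv²/x² = (4.8)(9.7)²/(0.098)² = 47025 N/m

k = 47000 N/m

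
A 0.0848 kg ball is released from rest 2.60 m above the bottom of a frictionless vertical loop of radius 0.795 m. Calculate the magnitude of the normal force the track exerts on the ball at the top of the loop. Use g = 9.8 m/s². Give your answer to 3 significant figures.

N = 1.28 N

Energy from release to top (height 2r): mgh = ½mv_top² + mg(2r)
v_top² = 2g(h − 2r) = 2(9.8)(2.60 − 1.590) = 19.796 m²/s²
At the top, both N and weight point toward the centre: N + mg = mv_top²/r
N = m(v_top²/r − g) = 0.0848(19.796/0.795 − 9.8) = 1.281 N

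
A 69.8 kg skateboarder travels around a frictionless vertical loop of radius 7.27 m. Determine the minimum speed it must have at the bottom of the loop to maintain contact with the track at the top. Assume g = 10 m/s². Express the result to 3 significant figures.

v = 19.1 m/s

At the top: mg = mv_top²/r ⇒ v_top² = gr = 72.70 m²/s²
Energy from bottom to top (height 2r): ½mv_bot² = ½mv_top² + mg(2r)
v_bot² = gr + 4gr = 5gr = 363.5
v_bot = √(5gr) = 19.07 m/s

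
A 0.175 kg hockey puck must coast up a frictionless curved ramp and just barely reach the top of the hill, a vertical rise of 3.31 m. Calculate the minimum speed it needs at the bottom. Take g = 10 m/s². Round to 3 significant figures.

At the top it is momentarily at rest, so all KE converts to PE: ½mv² = mgh
v = √(2gh) = √(2 × 10 × 3.31) = 8.136 m/s

v = 8.14 m/s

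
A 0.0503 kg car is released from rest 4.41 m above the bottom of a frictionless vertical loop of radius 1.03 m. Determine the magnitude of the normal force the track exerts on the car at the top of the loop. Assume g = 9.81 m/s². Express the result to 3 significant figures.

Energy from release to top (height 2r): mgh = ½mv_top² + mg(2r)
v_top² = 2g(h − 2r) = 2(9.81)(4.41 − 2.060) = 46.107 m²/s²
At the top, both N and weight point toward the centre: N + mg = mv_top²/r
N = m(v_top²/r − g) = 0.0503(46.107/1.03 − 9.81) = 1.758 N

N = 1.76 N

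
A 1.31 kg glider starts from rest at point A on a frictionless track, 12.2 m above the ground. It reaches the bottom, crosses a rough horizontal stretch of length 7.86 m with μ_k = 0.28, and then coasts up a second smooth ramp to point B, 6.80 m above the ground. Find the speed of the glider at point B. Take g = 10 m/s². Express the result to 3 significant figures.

v = 8.00 m/s

Energy at A: mgh₁ = (1.31)(10)(12.2) = 159.82 J
Friction loss: W_f = μ_k mg d = 28.83 J
At B: ½mv² + mgh₂ = mgh₁ − W_f
½mv² = 159.82 − 28.83 − 89.080 = 41.910 J
v = √(2 × 41.910/1.31) = 7.999 m/s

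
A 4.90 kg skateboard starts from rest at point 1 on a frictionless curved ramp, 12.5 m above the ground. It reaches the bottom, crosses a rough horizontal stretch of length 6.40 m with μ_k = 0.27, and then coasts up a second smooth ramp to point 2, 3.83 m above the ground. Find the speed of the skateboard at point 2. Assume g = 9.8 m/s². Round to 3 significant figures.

Energy at 1: mgh₁ = (4.90)(9.8)(12.5) = 600.25 J
Friction loss: W_f = μ_k mg d = 82.98 J
At 2: ½mv² + mgh₂ = mgh₁ − W_f
½mv² = 600.25 − 82.98 − 183.92 = 333.35 J
v = √(2 × 333.35/4.90) = 11.66 m/s

v = 11.7 m/s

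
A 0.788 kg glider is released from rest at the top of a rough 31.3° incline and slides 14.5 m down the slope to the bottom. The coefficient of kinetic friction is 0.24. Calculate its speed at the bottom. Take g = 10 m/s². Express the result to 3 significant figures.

v = 9.55 m/s

Energy: mgh = ½mv² + W_f, with h = L sinθ and W_f = μ_k (mg cosθ) L
mgh = mgL sinθ = (0.788)(10)(14.5)sin31.3° = 59.360 J
W_f = μ_k mg cosθ · L = (0.24)(0.788)(10)cos31.3°·14.5 = 23.43 J
½mv² = 59.360 − 23.43 = 35.929 J
v = √(2 × 35.929/0.788) = 9.549 m/s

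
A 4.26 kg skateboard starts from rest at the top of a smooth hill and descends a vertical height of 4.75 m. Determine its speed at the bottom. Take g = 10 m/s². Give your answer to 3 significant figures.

v = 9.75 m/s

Equating total energy at the two states: mgh = ½mv²
The mass cancels from both sides.
v = √(2gh) = √(2 × 10 × 4.75) = √95.000 = 9.747 m/s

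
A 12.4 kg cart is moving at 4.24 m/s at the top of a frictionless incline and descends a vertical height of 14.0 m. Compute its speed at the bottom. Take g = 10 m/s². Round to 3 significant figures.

v = 17.3 m/s

Equating total energy at the two states: ½mv₀² + mgh = ½mv²
v² = v₀² + 2gh = (4.24)² + 2(10)(14.0) = 297.98
v = √297.98 = 17.26 m/s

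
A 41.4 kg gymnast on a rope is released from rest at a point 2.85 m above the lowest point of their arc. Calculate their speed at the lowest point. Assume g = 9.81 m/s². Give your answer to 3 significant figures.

v = 7.48 m/s

Equating total energy at the two states: mgh = ½mv²
The mass cancels from both sides.
v = √(2gh) = √(2 × 9.81 × 2.85) = √55.917 = 7.478 m/s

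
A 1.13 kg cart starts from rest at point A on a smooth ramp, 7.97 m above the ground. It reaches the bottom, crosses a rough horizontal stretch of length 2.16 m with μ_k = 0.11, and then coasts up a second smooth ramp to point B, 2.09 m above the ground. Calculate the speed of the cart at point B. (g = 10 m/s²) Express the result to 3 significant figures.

v = 10.6 m/s

Energy at A: mgh₁ = (1.13)(10)(7.97) = 90.061 J
Friction loss: W_f = μ_k mg d = 2.685 J
At B: ½mv² + mgh₂ = mgh₁ − W_f
½mv² = 90.061 − 2.685 − 23.617 = 63.759 J
v = √(2 × 63.759/1.13) = 10.62 m/s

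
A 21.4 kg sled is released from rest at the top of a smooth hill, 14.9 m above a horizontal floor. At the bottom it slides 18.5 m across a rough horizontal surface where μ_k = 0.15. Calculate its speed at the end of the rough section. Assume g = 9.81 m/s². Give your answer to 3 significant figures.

Energy bookkeeping (friction removes W_f = μ_k N d):
mgh = ½mv² + μ_k m g d
W_f = μ_k mg d = (0.15)(21.4)(9.81)(18.5) = 582.6 J
½mv² = mgh − W_f = 3128.0 − 582.6 = 2545.4 J
v = √(2 × 2545.4/21.4) = 15.42 m/s

v = 15.4 m/s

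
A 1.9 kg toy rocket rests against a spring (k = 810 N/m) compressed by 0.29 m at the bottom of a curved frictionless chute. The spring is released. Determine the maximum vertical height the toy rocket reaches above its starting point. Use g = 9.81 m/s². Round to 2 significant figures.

h = 1.8 m

Energy conservation from release to the highest point: ½kx² = mgh
h = kx²/(2mg) = (810)(0.29)²/(2 × 1.9 × 9.81) = 1.827 m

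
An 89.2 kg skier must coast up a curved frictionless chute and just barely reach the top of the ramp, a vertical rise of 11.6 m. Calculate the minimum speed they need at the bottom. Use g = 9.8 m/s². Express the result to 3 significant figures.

At the top they are momentarily at rest, so all KE converts to PE: ½mv² = mgh
v = √(2gh) = √(2 × 9.8 × 11.6) = 15.08 m/s

v = 15.1 m/s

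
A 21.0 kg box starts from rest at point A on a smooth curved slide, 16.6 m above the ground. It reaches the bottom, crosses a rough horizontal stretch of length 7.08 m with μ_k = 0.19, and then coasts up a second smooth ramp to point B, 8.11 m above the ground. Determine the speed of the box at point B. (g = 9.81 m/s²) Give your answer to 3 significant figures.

v = 11.8 m/s

Energy at A: mgh₁ = (21.0)(9.81)(16.6) = 3419.8 J
Friction loss: W_f = μ_k mg d = 277.1 J
At B: ½mv² + mgh₂ = mgh₁ − W_f
½mv² = 3419.8 − 277.1 − 1670.7 = 1471.9 J
v = √(2 × 1471.9/21.0) = 11.84 m/s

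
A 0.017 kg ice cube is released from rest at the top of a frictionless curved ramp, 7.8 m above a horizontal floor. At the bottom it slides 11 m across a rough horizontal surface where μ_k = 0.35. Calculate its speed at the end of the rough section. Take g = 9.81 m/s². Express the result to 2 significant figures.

v = 8.8 m/s

Energy bookkeeping (friction removes W_f = μ_k N d):
mgh = ½mv² + μ_k m g d
W_f = μ_k mg d = (0.35)(0.017)(9.81)(11) = 0.6421 J
½mv² = mgh − W_f = 1.3008 − 0.6421 = 0.65874 J
v = √(2 × 0.65874/0.017) = 8.803 m/s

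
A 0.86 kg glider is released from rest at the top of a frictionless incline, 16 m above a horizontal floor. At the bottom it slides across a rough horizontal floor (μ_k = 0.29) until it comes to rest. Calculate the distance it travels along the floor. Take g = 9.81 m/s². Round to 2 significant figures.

d = 55 m

Applying the work–energy principle:
At rest all PE has been dissipated by friction: mgh = μ_k m g d
d = h/μ_k = 16/0.29 = 55.17 m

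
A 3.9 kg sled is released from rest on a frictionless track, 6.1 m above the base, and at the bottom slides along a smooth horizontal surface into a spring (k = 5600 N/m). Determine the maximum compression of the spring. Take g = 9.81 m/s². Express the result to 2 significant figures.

x = 0.29 m

Energy conservation (no friction) from release to max compression: mgh = ½kx²
x = √(2mgh/k) = √(2 × 3.9 × 9.81 × 6.1 / 5600) = 0.2887 m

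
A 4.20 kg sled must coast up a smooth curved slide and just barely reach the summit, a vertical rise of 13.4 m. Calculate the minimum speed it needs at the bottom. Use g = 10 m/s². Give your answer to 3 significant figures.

v = 16.4 m/s

At the top it is momentarily at rest, so all KE converts to PE: ½mv² = mgh
v = √(2gh) = √(2 × 10 × 13.4) = 16.37 m/s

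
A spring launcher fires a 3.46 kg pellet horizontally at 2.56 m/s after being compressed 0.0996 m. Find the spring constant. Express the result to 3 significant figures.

k = 2290 N/m

Energy stored in the spring equals the launch KE: ½kx² = ½mv²
k = mv²/x² = (3.46)(2.56)²/(0.0996)² = 2286 N/m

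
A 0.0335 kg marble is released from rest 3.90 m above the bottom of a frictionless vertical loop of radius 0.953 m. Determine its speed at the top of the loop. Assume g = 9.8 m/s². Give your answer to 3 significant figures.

v = 6.25 m/s

Energy conservation: mgh = ½mv_top² + mg(2r)
v_top² = 2g(h − 2r) = 2(9.8)(3.90 − 1.906) = 39.08
v_top = 6.252 m/s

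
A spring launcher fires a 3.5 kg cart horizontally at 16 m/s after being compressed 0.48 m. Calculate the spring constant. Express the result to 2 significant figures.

½kx² = ½mv²
k = mv²/x² = (3.5)(16)²/(0.48)² = 3889 N/m

k = 3900 N/m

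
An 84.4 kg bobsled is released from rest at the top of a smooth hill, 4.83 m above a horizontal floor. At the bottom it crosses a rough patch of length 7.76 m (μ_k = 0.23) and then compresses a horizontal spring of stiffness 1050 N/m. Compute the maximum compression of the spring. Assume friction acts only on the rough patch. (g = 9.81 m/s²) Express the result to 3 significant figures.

Initial energy: E₁ = mgh = (84.4)(9.81)(4.83) = 3999.1 J
Friction removes W_f = μ_k mg d = (0.23)(84.4)(9.81)(7.76) = 1478 J
Energy reaching the spring: E = 3999.1 − 1478 = 2521.3 J
At max compression ½kx² = E ⇒ x = √(2E/k) = √(2 × 2521.3/1050) = 2.191 m

x = 2.19 m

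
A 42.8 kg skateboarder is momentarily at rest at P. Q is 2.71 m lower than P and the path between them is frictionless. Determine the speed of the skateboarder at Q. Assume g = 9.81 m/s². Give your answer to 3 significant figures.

Equating total energy at the two states: mgh = ½mv²
v = √(2gh) = √(2 × 9.81 × 2.71) = √53.170 = 7.292 m/s

v = 7.29 m/s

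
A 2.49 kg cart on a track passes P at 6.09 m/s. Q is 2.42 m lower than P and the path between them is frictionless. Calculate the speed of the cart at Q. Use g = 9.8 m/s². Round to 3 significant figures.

v = 9.19 m/s

Mechanical energy is conserved (no friction): ½mv₀² + mgh = ½mv²
The mass cancels from both sides.
v² = v₀² + 2gh = (6.09)² + 2(9.8)(2.42) = 84.520
v = √84.520 = 9.193 m/s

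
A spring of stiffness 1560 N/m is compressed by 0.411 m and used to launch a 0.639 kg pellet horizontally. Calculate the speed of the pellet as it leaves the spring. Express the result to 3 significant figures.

v = 20.3 m/s

The pellet leaves the spring when the spring is at natural length, so ½kx² = ½mv²
v = x√(k/m) = 0.411 × √(1560/0.639) = 20.31 m/s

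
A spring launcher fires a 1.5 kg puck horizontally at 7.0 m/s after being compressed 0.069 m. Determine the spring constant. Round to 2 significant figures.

k = 15000 N/m

Spring PE at full compression equals KE at release: ½kx² = ½mv²
k = mv²/x² = (1.5)(7.0)²/(0.069)² = 15438 N/m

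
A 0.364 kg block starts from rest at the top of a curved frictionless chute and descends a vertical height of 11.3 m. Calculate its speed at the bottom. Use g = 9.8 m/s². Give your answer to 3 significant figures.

v = 14.9 m/s

Energy conservation between the two points: mgh = ½mv²
v = √(2gh) = √(2 × 9.8 × 11.3) = √221.48 = 14.88 m/s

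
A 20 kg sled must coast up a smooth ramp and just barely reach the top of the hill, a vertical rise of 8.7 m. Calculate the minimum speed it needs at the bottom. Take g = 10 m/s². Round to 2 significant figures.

At the top it is momentarily at rest, so all KE converts to PE: ½mv² = mgh
v = √(2gh) = √(2 × 10 × 8.7) = 13.19 m/s

v = 13 m/s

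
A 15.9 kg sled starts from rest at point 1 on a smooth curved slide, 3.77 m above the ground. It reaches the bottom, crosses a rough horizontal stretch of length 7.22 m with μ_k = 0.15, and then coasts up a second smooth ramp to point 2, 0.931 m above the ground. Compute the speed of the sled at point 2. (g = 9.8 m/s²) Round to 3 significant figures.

Energy at 1: mgh₁ = (15.9)(9.8)(3.77) = 587.44 J
Friction loss: W_f = μ_k mg d = 168.8 J
At 2: ½mv² + mgh₂ = mgh₁ − W_f
½mv² = 587.44 − 168.8 − 145.07 = 273.62 J
v = √(2 × 273.62/15.9) = 5.867 m/s

v = 5.87 m/s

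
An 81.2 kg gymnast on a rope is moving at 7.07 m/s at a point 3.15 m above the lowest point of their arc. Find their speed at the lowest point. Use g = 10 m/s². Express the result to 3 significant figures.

v = 10.6 m/s

Equating total energy at the two states: ½mv₀² + mgh = ½mv²
v² = v₀² + 2gh = (7.07)² + 2(10)(3.15) = 112.98
v = √112.98 = 10.63 m/s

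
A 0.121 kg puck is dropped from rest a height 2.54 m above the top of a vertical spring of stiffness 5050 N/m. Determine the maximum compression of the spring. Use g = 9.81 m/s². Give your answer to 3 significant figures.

x = 0.0348 m

Let x be the compression. The total drop is H + x, and the puck is instantaneously at rest at max compression, so energy conservation gives:
mg(H + x) = ½kx²
½(5050)x² − (0.121)(9.81)x − (0.121)(9.81)(2.54) = 0
2525x² − 1.187x − 3.015 = 0
x = [1.187 + √(1.409 + 30452)]/(2 × 2525) = 0.03479 m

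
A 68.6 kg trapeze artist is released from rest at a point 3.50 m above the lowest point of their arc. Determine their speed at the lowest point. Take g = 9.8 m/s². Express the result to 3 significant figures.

v = 8.28 m/s

By conservation of mechanical energy, mgh = ½mv²
v = √(2gh) = √(2 × 9.8 × 3.50) = √68.600 = 8.283 m/s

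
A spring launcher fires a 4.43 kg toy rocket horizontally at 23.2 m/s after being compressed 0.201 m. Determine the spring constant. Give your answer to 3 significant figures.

k = 59000 N/m

Spring PE at full compression equals KE at release: ½kx² = ½mv²
k = mv²/x² = (4.43)(23.2)²/(0.201)² = 59018 N/m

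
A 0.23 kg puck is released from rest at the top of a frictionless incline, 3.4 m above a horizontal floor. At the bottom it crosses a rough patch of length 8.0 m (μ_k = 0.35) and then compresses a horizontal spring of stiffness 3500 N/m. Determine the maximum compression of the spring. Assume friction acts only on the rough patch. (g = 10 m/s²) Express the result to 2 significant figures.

x = 0.028 m

Initial energy: E₁ = mgh = (0.23)(10)(3.4) = 7.8200 J
Friction removes W_f = μ_k mg d = (0.35)(0.23)(10)(8.0) = 6.440 J
Energy reaching the spring: E = 7.8200 − 6.440 = 1.3800 J
At max compression ½kx² = E ⇒ x = √(2E/k) = √(2 × 1.3800/3500) = 0.02808 m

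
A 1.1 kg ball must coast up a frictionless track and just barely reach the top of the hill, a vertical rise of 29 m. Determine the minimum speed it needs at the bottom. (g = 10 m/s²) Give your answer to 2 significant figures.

At the top it is momentarily at rest, so all KE converts to PE: ½mv² = mgh
v = √(2gh) = √(2 × 10 × 29) = 24.08 m/s

v = 24 m/s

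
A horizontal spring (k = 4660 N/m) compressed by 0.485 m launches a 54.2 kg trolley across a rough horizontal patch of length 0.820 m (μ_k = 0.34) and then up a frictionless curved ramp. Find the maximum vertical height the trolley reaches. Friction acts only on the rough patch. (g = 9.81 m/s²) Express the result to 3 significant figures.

h = 0.752 m

Spring energy: E₀ = ½kx² = ½(4660)(0.485)² = 548.07 J
Friction: W_f = μ_k mg d = (0.34)(54.2)(9.81)(0.820) = 148.2 J
Energy at base of ramp: E = 548.07 − 148.2 = 399.84 J
At max height all remaining energy is PE: mgh = E ⇒ h = E/(mg) = 399.84/(54.2 × 9.81) = 0.7520 m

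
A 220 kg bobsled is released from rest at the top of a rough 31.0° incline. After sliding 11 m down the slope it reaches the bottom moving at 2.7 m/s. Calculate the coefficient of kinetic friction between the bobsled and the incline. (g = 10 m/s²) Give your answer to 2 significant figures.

μ_k = 0.56

mgh = ½mv² + μ_k (mg cosθ) L, with h = L sinθ
mgL sinθ = 12464 J; ½mv² = 801.90 J
W_f = 12464 − 801.90 = 11662 J
μ_k = W_f/(mg cosθ · L) = 11662/(1886 × 11) = 0.5622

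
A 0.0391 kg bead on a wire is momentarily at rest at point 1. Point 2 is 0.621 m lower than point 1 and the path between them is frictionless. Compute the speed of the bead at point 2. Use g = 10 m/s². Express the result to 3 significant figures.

v = 3.52 m/s

By conservation of mechanical energy, mgh = ½mv²
v = √(2gh) = √(2 × 10 × 0.621) = √12.420 = 3.524 m/s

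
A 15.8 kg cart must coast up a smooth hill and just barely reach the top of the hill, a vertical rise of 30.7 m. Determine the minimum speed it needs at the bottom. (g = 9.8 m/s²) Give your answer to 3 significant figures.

v = 24.5 m/s

At the top it is momentarily at rest, so all KE converts to PE: ½mv² = mgh
v = √(2gh) = √(2 × 9.8 × 30.7) = 24.53 m/s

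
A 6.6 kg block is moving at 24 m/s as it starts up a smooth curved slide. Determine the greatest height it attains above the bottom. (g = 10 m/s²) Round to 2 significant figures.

By energy conservation, ½mv² = mgh
h = v²/(2g) = 24²/(2 × 10) = 28.80 m

h = 29 m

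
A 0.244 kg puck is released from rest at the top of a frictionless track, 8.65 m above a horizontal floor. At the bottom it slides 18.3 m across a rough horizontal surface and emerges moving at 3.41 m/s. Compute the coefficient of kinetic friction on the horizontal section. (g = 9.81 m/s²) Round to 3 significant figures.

Energy bookkeeping (friction removes W_f = μ_k N d):
mgh = ½mv² + μ_k m g d
mgh = 20.705 J; ½mv² = 1.4186 J
W_f = 20.705 − 1.4186 = 19.29 J
μ_k = W_f/(mg·d) = 19.29/(2.394 × 18.3) = 0.4403

μ_k = 0.440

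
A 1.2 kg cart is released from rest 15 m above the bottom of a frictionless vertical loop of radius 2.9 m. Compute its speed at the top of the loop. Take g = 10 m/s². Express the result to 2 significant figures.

v = 14 m/s

Energy conservation: mgh = ½mv_top² + mg(2r)
v_top² = 2g(h − 2r) = 2(10)(15 − 5.800) = 184.0
v_top = 13.56 m/s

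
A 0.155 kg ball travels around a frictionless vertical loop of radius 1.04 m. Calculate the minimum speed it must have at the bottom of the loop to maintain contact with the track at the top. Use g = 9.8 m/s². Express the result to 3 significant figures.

At the top: mg = mv_top²/r ⇒ v_top² = gr = 10.19 m²/s²
Energy from bottom to top (height 2r): ½mv_bot² = ½mv_top² + mg(2r)
v_bot² = gr + 4gr = 5gr = 50.96
v_bot = √(5gr) = 7.139 m/s

v = 7.14 m/s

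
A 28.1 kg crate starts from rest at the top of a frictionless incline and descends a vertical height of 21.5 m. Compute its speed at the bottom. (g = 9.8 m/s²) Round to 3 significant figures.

v = 20.5 m/s

By conservation of mechanical energy, mgh = ½mv²
v = √(2gh) = √(2 × 9.8 × 21.5) = √421.40 = 20.53 m/s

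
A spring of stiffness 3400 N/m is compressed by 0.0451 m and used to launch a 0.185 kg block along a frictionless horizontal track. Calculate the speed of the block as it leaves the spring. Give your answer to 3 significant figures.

v = 6.11 m/s

Conservation of energy: ½kx² = ½mv²
v = x√(k/m) = 0.0451 × √(3400/0.185) = 6.114 m/s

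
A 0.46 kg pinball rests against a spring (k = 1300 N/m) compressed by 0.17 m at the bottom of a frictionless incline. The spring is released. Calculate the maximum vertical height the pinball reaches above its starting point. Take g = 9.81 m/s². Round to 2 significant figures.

h = 4.2 m

All spring PE becomes gravitational PE at the highest point: ½kx² = mgh
h = kx²/(2mg) = (1300)(0.17)²/(2 × 0.46 × 9.81) = 4.163 m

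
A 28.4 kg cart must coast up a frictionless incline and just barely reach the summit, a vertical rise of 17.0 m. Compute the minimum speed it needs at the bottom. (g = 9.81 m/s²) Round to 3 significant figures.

At the top it is momentarily at rest, so all KE converts to PE: ½mv² = mgh
v = √(2gh) = √(2 × 9.81 × 17.0) = 18.26 m/s

v = 18.3 m/s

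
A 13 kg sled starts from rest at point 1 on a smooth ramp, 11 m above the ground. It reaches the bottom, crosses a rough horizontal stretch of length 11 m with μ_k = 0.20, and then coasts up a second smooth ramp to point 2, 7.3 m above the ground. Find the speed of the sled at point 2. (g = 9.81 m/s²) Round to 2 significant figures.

v = 5.4 m/s

Energy at 1: mgh₁ = (13)(9.81)(11) = 1402.8 J
Friction loss: W_f = μ_k mg d = 280.6 J
At 2: ½mv² + mgh₂ = mgh₁ − W_f
½mv² = 1402.8 − 280.6 − 930.97 = 191.30 J
v = √(2 × 191.30/13) = 5.425 m/s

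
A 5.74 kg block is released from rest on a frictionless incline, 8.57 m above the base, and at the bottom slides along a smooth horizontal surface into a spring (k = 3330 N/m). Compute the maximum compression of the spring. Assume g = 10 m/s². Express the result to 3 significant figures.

Gravitational PE at the top equals spring PE at max compression: mgh = ½kx²
x = √(2mgh/k) = √(2 × 5.74 × 10 × 8.57 / 3330) = 0.5435 m

x = 0.544 m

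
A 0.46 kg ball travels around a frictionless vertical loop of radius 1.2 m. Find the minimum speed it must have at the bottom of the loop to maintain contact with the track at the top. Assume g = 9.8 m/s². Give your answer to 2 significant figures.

At the top: mg = mv_top²/r ⇒ v_top² = gr = 11.76 m²/s²
Energy from bottom to top (height 2r): ½mv_bot² = ½mv_top² + mg(2r)
v_bot² = gr + 4gr = 5gr = 58.80
v_bot = √(5gr) = 7.668 m/s

v = 7.7 m/s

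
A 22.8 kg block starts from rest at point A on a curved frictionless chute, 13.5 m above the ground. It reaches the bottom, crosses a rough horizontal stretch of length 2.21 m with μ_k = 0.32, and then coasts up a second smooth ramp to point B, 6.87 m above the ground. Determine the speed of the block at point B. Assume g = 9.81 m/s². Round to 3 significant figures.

Energy at A: mgh₁ = (22.8)(9.81)(13.5) = 3019.5 J
Friction loss: W_f = μ_k mg d = 158.2 J
At B: ½mv² + mgh₂ = mgh₁ − W_f
½mv² = 3019.5 − 158.2 − 1536.6 = 1324.7 J
v = √(2 × 1324.7/22.8) = 10.78 m/s

v = 10.8 m/s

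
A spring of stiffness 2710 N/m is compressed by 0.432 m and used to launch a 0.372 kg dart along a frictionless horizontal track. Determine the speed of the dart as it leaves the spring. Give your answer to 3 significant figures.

v = 36.9 m/s

Conservation of energy: ½kx² = ½mv²
v = x√(k/m) = 0.432 × √(2710/0.372) = 36.87 m/s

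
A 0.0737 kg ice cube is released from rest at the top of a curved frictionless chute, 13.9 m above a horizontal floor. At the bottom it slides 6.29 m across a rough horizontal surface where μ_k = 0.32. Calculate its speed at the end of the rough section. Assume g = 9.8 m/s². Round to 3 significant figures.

Energy at the top = energy at the end + work done against friction:
mgh = ½mv² + μ_k m g d
W_f = μ_k mg d = (0.32)(0.0737)(9.8)(6.29) = 1.454 J
½mv² = mgh − W_f = 10.039 − 1.454 = 8.5856 J
v = √(2 × 8.5856/0.0737) = 15.26 m/s

v = 15.3 m/s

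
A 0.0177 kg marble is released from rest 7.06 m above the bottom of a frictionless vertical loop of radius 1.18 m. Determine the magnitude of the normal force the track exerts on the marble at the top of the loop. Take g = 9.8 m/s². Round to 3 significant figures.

N = 1.21 N

Energy from release to top (height 2r): mgh = ½mv_top² + mg(2r)
v_top² = 2g(h − 2r) = 2(9.8)(7.06 − 2.360) = 92.120 m²/s²
At the top, both N and weight point toward the centre: N + mg = mv_top²/r
N = m(v_top²/r − g) = 0.0177(92.120/1.18 − 9.8) = 1.208 N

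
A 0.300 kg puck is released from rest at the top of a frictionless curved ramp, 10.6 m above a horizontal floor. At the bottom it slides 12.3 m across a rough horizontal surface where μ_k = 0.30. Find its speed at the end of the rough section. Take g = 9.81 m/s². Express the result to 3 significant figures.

v = 11.6 m/s

Energy at the top = energy at the end + work done against friction:
mgh = ½mv² + μ_k m g d
W_f = μ_k mg d = (0.30)(0.300)(9.81)(12.3) = 10.86 J
½mv² = mgh − W_f = 31.196 − 10.86 = 20.336 J
v = √(2 × 20.336/0.300) = 11.64 m/s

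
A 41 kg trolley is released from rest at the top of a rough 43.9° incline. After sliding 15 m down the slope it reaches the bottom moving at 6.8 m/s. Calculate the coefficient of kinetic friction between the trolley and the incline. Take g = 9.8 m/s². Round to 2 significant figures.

The energy dissipated by friction is the PE lost minus the KE gained:
mgL sinθ = 4179.1 J; ½mv² = 947.92 J
W_f = 4179.1 − 947.92 = 3231 J
μ_k = W_f/(mg cosθ · L) = 3231/(289.5 × 15) = 0.7440

μ_k = 0.74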